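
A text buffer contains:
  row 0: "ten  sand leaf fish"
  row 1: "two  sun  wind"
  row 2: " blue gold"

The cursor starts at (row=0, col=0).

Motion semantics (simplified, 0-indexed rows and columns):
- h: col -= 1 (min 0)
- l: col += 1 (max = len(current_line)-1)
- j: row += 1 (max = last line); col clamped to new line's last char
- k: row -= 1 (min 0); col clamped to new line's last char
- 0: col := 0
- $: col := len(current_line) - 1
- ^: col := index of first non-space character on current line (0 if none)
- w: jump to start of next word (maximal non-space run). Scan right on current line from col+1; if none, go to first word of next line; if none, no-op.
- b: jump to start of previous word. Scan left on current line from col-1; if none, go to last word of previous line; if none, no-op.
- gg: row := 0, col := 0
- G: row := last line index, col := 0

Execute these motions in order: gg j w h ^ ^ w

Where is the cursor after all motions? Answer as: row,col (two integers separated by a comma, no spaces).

After 1 (gg): row=0 col=0 char='t'
After 2 (j): row=1 col=0 char='t'
After 3 (w): row=1 col=5 char='s'
After 4 (h): row=1 col=4 char='_'
After 5 (^): row=1 col=0 char='t'
After 6 (^): row=1 col=0 char='t'
After 7 (w): row=1 col=5 char='s'

Answer: 1,5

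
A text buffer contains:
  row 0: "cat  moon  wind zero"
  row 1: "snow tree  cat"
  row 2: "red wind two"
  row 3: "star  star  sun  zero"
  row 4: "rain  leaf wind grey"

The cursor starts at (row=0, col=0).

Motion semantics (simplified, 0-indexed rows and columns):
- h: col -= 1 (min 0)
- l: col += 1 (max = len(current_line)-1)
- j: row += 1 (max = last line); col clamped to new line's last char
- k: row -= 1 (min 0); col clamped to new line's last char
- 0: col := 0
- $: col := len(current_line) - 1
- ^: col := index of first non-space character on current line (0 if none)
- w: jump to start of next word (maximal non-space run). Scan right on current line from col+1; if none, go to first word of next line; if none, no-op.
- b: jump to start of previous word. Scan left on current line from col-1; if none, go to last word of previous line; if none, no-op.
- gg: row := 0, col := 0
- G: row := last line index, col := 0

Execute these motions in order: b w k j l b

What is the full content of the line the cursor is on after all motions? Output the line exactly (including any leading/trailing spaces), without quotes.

After 1 (b): row=0 col=0 char='c'
After 2 (w): row=0 col=5 char='m'
After 3 (k): row=0 col=5 char='m'
After 4 (j): row=1 col=5 char='t'
After 5 (l): row=1 col=6 char='r'
After 6 (b): row=1 col=5 char='t'

Answer: snow tree  cat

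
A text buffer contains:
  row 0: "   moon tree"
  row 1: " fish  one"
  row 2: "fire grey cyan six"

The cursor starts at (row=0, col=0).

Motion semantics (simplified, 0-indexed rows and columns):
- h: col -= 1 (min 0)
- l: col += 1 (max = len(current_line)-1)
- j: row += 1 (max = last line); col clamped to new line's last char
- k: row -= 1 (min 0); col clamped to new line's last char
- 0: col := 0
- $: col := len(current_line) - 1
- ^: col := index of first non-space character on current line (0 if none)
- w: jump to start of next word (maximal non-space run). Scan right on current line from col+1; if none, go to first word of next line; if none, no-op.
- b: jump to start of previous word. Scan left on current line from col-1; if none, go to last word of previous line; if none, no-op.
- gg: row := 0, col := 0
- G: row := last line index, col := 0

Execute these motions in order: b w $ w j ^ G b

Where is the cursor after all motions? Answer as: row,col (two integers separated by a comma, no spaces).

Answer: 1,7

Derivation:
After 1 (b): row=0 col=0 char='_'
After 2 (w): row=0 col=3 char='m'
After 3 ($): row=0 col=11 char='e'
After 4 (w): row=1 col=1 char='f'
After 5 (j): row=2 col=1 char='i'
After 6 (^): row=2 col=0 char='f'
After 7 (G): row=2 col=0 char='f'
After 8 (b): row=1 col=7 char='o'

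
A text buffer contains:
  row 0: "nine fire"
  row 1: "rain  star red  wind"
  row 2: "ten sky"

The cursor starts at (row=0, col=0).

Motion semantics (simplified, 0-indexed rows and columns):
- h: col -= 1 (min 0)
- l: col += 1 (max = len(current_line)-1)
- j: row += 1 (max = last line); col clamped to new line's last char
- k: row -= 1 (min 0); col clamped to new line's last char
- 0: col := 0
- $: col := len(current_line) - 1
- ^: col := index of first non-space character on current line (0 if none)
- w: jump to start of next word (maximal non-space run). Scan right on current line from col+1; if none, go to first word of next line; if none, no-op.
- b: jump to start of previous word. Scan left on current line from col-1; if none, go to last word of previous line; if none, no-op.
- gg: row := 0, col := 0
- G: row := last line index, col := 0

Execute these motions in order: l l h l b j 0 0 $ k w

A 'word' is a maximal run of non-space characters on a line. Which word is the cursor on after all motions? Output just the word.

After 1 (l): row=0 col=1 char='i'
After 2 (l): row=0 col=2 char='n'
After 3 (h): row=0 col=1 char='i'
After 4 (l): row=0 col=2 char='n'
After 5 (b): row=0 col=0 char='n'
After 6 (j): row=1 col=0 char='r'
After 7 (0): row=1 col=0 char='r'
After 8 (0): row=1 col=0 char='r'
After 9 ($): row=1 col=19 char='d'
After 10 (k): row=0 col=8 char='e'
After 11 (w): row=1 col=0 char='r'

Answer: rain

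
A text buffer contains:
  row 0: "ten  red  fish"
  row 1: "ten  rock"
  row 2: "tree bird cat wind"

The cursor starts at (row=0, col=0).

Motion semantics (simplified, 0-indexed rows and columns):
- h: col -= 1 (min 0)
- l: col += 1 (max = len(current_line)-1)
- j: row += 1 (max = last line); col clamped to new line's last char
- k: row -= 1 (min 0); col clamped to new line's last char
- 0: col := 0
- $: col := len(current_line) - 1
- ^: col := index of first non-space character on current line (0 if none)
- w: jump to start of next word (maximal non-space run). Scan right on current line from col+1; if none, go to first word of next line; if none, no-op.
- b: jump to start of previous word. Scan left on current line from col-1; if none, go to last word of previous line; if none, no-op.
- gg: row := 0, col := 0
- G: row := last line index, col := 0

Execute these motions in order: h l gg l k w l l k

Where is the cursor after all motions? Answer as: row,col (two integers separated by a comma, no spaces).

Answer: 0,7

Derivation:
After 1 (h): row=0 col=0 char='t'
After 2 (l): row=0 col=1 char='e'
After 3 (gg): row=0 col=0 char='t'
After 4 (l): row=0 col=1 char='e'
After 5 (k): row=0 col=1 char='e'
After 6 (w): row=0 col=5 char='r'
After 7 (l): row=0 col=6 char='e'
After 8 (l): row=0 col=7 char='d'
After 9 (k): row=0 col=7 char='d'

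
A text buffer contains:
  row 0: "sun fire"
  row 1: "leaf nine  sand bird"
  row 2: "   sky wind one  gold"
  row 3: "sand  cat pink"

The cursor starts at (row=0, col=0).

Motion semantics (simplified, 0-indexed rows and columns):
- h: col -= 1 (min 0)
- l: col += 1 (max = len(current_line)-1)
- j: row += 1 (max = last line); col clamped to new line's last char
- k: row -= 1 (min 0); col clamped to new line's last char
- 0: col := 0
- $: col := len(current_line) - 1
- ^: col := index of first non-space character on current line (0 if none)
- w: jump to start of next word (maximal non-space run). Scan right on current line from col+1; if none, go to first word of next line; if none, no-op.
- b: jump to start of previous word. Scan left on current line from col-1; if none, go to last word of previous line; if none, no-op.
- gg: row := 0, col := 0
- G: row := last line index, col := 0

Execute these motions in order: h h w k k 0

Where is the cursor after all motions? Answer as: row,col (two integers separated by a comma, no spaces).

Answer: 0,0

Derivation:
After 1 (h): row=0 col=0 char='s'
After 2 (h): row=0 col=0 char='s'
After 3 (w): row=0 col=4 char='f'
After 4 (k): row=0 col=4 char='f'
After 5 (k): row=0 col=4 char='f'
After 6 (0): row=0 col=0 char='s'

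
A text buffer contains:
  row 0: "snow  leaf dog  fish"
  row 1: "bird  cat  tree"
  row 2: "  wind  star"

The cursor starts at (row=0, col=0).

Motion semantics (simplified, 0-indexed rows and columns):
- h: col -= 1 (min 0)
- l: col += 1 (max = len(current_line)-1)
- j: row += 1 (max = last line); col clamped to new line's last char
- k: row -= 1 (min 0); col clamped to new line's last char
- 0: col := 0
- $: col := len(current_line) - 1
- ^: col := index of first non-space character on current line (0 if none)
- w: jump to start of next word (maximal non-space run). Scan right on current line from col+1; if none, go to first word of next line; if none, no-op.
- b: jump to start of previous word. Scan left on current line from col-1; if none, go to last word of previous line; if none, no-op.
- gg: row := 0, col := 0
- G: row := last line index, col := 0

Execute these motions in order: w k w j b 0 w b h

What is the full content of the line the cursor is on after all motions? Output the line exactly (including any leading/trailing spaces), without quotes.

Answer: bird  cat  tree

Derivation:
After 1 (w): row=0 col=6 char='l'
After 2 (k): row=0 col=6 char='l'
After 3 (w): row=0 col=11 char='d'
After 4 (j): row=1 col=11 char='t'
After 5 (b): row=1 col=6 char='c'
After 6 (0): row=1 col=0 char='b'
After 7 (w): row=1 col=6 char='c'
After 8 (b): row=1 col=0 char='b'
After 9 (h): row=1 col=0 char='b'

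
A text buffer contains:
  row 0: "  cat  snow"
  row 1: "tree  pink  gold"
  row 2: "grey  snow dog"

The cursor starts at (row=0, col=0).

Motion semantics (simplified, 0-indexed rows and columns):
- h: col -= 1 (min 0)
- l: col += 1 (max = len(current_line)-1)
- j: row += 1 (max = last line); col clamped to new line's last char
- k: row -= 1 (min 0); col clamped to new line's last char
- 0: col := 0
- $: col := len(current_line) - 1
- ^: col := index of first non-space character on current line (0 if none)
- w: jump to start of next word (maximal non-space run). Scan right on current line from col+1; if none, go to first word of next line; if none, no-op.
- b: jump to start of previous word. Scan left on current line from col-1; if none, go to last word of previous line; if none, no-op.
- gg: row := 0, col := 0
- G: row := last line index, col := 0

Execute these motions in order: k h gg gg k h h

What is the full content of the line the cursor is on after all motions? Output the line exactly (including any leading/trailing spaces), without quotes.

Answer:   cat  snow

Derivation:
After 1 (k): row=0 col=0 char='_'
After 2 (h): row=0 col=0 char='_'
After 3 (gg): row=0 col=0 char='_'
After 4 (gg): row=0 col=0 char='_'
After 5 (k): row=0 col=0 char='_'
After 6 (h): row=0 col=0 char='_'
After 7 (h): row=0 col=0 char='_'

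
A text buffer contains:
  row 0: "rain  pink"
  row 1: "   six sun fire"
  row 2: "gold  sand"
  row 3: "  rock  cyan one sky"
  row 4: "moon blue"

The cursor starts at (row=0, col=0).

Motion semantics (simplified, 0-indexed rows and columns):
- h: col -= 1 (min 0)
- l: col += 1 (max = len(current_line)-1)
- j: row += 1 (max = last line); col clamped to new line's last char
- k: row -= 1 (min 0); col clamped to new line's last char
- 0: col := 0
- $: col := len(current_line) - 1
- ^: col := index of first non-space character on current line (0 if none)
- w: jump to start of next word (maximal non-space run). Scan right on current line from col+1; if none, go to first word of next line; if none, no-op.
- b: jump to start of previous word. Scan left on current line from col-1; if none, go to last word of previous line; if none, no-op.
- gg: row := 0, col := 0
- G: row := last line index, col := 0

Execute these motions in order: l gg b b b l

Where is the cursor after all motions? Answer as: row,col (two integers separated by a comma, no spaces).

After 1 (l): row=0 col=1 char='a'
After 2 (gg): row=0 col=0 char='r'
After 3 (b): row=0 col=0 char='r'
After 4 (b): row=0 col=0 char='r'
After 5 (b): row=0 col=0 char='r'
After 6 (l): row=0 col=1 char='a'

Answer: 0,1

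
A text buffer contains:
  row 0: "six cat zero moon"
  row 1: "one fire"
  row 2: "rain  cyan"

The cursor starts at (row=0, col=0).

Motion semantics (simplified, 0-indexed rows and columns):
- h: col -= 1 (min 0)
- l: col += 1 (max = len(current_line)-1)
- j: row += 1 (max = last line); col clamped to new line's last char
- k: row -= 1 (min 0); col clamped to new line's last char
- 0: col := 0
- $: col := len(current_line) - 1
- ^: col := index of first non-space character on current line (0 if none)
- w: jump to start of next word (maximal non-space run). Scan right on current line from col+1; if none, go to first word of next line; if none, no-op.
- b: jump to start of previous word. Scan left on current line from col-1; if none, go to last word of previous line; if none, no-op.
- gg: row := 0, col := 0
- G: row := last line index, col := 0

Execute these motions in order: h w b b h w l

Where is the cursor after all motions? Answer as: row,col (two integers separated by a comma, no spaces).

Answer: 0,5

Derivation:
After 1 (h): row=0 col=0 char='s'
After 2 (w): row=0 col=4 char='c'
After 3 (b): row=0 col=0 char='s'
After 4 (b): row=0 col=0 char='s'
After 5 (h): row=0 col=0 char='s'
After 6 (w): row=0 col=4 char='c'
After 7 (l): row=0 col=5 char='a'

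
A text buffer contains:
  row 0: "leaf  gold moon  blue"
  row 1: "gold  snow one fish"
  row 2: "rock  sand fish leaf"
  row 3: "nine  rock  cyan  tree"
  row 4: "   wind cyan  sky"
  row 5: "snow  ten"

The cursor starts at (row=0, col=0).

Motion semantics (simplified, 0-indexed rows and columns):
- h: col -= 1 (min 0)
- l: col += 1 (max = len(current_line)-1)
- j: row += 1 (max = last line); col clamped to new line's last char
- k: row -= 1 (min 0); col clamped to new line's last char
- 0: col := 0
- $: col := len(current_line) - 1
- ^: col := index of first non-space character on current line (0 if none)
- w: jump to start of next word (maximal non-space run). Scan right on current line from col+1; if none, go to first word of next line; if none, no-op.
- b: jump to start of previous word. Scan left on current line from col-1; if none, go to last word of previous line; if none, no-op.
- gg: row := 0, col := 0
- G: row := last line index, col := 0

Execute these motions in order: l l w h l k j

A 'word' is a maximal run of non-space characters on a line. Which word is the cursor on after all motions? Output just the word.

After 1 (l): row=0 col=1 char='e'
After 2 (l): row=0 col=2 char='a'
After 3 (w): row=0 col=6 char='g'
After 4 (h): row=0 col=5 char='_'
After 5 (l): row=0 col=6 char='g'
After 6 (k): row=0 col=6 char='g'
After 7 (j): row=1 col=6 char='s'

Answer: snow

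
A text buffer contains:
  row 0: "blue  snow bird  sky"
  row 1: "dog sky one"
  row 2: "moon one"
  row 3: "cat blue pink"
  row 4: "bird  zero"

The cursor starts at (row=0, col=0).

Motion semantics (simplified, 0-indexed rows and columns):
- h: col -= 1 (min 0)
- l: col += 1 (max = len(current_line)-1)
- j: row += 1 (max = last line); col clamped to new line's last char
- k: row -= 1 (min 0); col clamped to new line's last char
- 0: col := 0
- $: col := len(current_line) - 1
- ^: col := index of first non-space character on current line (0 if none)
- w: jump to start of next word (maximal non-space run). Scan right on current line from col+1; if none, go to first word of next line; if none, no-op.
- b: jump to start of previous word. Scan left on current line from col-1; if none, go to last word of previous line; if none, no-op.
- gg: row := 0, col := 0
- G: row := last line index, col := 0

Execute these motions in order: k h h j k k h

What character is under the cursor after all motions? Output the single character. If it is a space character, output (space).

Answer: b

Derivation:
After 1 (k): row=0 col=0 char='b'
After 2 (h): row=0 col=0 char='b'
After 3 (h): row=0 col=0 char='b'
After 4 (j): row=1 col=0 char='d'
After 5 (k): row=0 col=0 char='b'
After 6 (k): row=0 col=0 char='b'
After 7 (h): row=0 col=0 char='b'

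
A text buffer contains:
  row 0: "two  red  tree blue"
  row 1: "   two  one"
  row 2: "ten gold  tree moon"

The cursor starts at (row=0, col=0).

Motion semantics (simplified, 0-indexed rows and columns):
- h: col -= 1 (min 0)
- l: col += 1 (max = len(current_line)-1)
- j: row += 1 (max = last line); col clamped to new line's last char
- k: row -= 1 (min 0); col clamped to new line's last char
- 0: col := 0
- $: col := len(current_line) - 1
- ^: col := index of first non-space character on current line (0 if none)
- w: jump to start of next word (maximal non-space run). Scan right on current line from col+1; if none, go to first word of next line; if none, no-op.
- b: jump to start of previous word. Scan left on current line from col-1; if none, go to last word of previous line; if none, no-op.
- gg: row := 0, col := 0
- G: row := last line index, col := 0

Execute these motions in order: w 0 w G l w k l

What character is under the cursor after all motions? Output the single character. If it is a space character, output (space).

After 1 (w): row=0 col=5 char='r'
After 2 (0): row=0 col=0 char='t'
After 3 (w): row=0 col=5 char='r'
After 4 (G): row=2 col=0 char='t'
After 5 (l): row=2 col=1 char='e'
After 6 (w): row=2 col=4 char='g'
After 7 (k): row=1 col=4 char='w'
After 8 (l): row=1 col=5 char='o'

Answer: o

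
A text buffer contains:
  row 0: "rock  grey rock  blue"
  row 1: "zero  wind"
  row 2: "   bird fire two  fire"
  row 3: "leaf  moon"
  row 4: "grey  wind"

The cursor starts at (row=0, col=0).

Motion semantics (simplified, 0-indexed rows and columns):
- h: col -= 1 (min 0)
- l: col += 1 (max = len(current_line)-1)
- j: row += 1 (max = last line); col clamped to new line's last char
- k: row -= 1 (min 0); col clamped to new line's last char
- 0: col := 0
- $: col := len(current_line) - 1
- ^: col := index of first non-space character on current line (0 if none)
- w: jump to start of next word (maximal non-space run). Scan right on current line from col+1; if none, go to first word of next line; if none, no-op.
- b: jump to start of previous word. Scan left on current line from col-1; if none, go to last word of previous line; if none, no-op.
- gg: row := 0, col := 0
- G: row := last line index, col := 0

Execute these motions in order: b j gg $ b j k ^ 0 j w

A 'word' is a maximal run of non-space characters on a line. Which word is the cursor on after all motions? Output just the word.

Answer: wind

Derivation:
After 1 (b): row=0 col=0 char='r'
After 2 (j): row=1 col=0 char='z'
After 3 (gg): row=0 col=0 char='r'
After 4 ($): row=0 col=20 char='e'
After 5 (b): row=0 col=17 char='b'
After 6 (j): row=1 col=9 char='d'
After 7 (k): row=0 col=9 char='y'
After 8 (^): row=0 col=0 char='r'
After 9 (0): row=0 col=0 char='r'
After 10 (j): row=1 col=0 char='z'
After 11 (w): row=1 col=6 char='w'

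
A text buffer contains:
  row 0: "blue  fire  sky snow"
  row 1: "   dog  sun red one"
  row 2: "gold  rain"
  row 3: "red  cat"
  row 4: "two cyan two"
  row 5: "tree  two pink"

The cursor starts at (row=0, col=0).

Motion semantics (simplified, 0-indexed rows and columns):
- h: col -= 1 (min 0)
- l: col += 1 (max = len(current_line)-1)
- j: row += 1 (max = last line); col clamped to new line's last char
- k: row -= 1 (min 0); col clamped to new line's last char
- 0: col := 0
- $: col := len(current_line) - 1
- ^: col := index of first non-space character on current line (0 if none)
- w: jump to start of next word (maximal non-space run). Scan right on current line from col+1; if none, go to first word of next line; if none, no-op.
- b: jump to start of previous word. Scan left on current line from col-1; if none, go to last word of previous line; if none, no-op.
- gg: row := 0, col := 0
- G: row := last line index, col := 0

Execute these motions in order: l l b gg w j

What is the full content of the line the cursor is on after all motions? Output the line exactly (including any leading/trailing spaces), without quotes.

After 1 (l): row=0 col=1 char='l'
After 2 (l): row=0 col=2 char='u'
After 3 (b): row=0 col=0 char='b'
After 4 (gg): row=0 col=0 char='b'
After 5 (w): row=0 col=6 char='f'
After 6 (j): row=1 col=6 char='_'

Answer:    dog  sun red one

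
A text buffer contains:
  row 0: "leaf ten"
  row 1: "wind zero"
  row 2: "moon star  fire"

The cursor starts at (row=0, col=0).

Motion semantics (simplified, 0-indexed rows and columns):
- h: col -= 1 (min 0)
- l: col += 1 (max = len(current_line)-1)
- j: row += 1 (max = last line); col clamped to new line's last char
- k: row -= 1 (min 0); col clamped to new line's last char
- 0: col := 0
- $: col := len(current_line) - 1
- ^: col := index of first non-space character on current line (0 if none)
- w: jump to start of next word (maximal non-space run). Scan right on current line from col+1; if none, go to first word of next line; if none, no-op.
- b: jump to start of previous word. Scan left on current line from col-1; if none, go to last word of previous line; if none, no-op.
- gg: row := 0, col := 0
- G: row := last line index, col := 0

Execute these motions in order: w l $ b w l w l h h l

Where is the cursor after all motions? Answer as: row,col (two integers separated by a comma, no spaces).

After 1 (w): row=0 col=5 char='t'
After 2 (l): row=0 col=6 char='e'
After 3 ($): row=0 col=7 char='n'
After 4 (b): row=0 col=5 char='t'
After 5 (w): row=1 col=0 char='w'
After 6 (l): row=1 col=1 char='i'
After 7 (w): row=1 col=5 char='z'
After 8 (l): row=1 col=6 char='e'
After 9 (h): row=1 col=5 char='z'
After 10 (h): row=1 col=4 char='_'
After 11 (l): row=1 col=5 char='z'

Answer: 1,5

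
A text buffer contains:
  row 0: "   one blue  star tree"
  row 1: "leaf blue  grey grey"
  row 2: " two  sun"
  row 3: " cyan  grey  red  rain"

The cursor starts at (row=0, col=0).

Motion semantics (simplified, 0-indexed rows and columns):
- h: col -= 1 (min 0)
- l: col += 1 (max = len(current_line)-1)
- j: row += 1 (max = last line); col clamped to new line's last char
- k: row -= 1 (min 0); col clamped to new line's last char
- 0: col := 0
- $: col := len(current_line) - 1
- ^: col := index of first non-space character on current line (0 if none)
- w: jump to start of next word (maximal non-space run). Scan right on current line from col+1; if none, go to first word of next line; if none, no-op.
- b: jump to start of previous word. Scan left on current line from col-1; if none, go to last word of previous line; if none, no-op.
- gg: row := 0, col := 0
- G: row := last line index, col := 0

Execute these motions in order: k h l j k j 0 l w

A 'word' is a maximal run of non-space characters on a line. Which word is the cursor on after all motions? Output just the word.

Answer: blue

Derivation:
After 1 (k): row=0 col=0 char='_'
After 2 (h): row=0 col=0 char='_'
After 3 (l): row=0 col=1 char='_'
After 4 (j): row=1 col=1 char='e'
After 5 (k): row=0 col=1 char='_'
After 6 (j): row=1 col=1 char='e'
After 7 (0): row=1 col=0 char='l'
After 8 (l): row=1 col=1 char='e'
After 9 (w): row=1 col=5 char='b'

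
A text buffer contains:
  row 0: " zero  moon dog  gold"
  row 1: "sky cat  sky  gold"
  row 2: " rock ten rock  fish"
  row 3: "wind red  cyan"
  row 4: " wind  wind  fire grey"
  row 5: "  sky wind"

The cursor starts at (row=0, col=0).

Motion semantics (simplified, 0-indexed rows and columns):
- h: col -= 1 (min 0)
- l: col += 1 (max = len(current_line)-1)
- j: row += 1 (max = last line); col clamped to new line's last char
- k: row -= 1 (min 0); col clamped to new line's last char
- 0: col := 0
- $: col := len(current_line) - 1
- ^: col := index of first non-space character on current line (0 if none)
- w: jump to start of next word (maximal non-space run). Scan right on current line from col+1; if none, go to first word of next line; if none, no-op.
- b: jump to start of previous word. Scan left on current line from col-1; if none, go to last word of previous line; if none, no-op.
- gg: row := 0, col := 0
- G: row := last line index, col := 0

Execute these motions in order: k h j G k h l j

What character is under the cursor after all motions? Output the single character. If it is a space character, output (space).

After 1 (k): row=0 col=0 char='_'
After 2 (h): row=0 col=0 char='_'
After 3 (j): row=1 col=0 char='s'
After 4 (G): row=5 col=0 char='_'
After 5 (k): row=4 col=0 char='_'
After 6 (h): row=4 col=0 char='_'
After 7 (l): row=4 col=1 char='w'
After 8 (j): row=5 col=1 char='_'

Answer: (space)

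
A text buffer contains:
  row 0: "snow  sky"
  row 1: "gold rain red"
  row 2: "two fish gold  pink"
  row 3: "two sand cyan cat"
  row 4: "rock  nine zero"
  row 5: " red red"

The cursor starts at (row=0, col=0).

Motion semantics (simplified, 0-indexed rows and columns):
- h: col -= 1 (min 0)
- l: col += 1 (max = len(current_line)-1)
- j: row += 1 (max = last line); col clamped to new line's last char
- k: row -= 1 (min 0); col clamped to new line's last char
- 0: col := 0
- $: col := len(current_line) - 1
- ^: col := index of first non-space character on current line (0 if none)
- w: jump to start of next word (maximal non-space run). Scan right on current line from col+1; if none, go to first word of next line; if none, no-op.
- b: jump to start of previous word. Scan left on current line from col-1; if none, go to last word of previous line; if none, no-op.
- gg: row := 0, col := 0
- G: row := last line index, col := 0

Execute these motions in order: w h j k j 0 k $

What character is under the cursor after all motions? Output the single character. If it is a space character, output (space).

After 1 (w): row=0 col=6 char='s'
After 2 (h): row=0 col=5 char='_'
After 3 (j): row=1 col=5 char='r'
After 4 (k): row=0 col=5 char='_'
After 5 (j): row=1 col=5 char='r'
After 6 (0): row=1 col=0 char='g'
After 7 (k): row=0 col=0 char='s'
After 8 ($): row=0 col=8 char='y'

Answer: y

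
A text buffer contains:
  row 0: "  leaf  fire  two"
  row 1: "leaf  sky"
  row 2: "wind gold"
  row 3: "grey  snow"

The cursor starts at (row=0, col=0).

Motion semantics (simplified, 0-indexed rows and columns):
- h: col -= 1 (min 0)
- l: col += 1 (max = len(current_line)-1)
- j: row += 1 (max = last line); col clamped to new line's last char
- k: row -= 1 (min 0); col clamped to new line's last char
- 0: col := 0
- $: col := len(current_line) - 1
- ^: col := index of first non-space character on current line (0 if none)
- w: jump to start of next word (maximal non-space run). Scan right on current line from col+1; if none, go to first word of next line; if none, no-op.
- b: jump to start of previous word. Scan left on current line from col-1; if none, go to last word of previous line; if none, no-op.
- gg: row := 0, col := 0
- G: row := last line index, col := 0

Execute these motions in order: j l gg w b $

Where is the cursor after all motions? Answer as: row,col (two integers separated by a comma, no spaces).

After 1 (j): row=1 col=0 char='l'
After 2 (l): row=1 col=1 char='e'
After 3 (gg): row=0 col=0 char='_'
After 4 (w): row=0 col=2 char='l'
After 5 (b): row=0 col=2 char='l'
After 6 ($): row=0 col=16 char='o'

Answer: 0,16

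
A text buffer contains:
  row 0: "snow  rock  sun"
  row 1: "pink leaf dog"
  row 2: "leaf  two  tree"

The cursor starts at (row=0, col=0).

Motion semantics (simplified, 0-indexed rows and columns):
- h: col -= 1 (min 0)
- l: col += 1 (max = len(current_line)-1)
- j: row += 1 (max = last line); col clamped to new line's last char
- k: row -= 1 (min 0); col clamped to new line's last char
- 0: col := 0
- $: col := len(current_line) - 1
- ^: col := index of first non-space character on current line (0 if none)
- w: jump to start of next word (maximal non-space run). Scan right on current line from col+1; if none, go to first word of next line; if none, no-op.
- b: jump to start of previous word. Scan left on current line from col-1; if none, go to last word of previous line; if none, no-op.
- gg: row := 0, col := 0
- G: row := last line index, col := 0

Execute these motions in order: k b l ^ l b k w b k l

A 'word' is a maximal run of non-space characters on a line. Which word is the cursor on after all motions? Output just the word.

After 1 (k): row=0 col=0 char='s'
After 2 (b): row=0 col=0 char='s'
After 3 (l): row=0 col=1 char='n'
After 4 (^): row=0 col=0 char='s'
After 5 (l): row=0 col=1 char='n'
After 6 (b): row=0 col=0 char='s'
After 7 (k): row=0 col=0 char='s'
After 8 (w): row=0 col=6 char='r'
After 9 (b): row=0 col=0 char='s'
After 10 (k): row=0 col=0 char='s'
After 11 (l): row=0 col=1 char='n'

Answer: snow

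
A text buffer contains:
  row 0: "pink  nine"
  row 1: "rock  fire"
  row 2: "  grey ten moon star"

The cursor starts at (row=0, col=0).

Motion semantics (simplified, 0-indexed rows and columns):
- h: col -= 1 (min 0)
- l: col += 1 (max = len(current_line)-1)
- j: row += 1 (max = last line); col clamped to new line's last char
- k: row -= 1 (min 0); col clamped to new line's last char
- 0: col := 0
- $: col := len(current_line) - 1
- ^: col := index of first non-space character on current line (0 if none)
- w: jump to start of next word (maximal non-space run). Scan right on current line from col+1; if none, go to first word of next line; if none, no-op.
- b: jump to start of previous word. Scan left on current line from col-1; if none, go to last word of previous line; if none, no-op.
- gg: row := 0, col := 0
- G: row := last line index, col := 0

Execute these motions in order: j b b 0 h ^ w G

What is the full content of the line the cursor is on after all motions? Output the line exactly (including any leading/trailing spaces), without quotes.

Answer:   grey ten moon star

Derivation:
After 1 (j): row=1 col=0 char='r'
After 2 (b): row=0 col=6 char='n'
After 3 (b): row=0 col=0 char='p'
After 4 (0): row=0 col=0 char='p'
After 5 (h): row=0 col=0 char='p'
After 6 (^): row=0 col=0 char='p'
After 7 (w): row=0 col=6 char='n'
After 8 (G): row=2 col=0 char='_'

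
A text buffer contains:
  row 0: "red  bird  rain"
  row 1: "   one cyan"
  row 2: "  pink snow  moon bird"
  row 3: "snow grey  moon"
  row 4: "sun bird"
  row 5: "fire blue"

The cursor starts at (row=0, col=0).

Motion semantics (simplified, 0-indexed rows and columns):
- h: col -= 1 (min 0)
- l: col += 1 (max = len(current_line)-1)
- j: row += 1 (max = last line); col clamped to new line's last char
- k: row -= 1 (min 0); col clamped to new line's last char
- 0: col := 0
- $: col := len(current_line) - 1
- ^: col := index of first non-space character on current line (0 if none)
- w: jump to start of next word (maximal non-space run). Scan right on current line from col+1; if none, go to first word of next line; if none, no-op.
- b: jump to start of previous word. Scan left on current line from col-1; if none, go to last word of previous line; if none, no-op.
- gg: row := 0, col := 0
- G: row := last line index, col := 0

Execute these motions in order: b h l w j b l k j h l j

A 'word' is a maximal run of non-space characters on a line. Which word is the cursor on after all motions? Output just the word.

Answer: pink

Derivation:
After 1 (b): row=0 col=0 char='r'
After 2 (h): row=0 col=0 char='r'
After 3 (l): row=0 col=1 char='e'
After 4 (w): row=0 col=5 char='b'
After 5 (j): row=1 col=5 char='e'
After 6 (b): row=1 col=3 char='o'
After 7 (l): row=1 col=4 char='n'
After 8 (k): row=0 col=4 char='_'
After 9 (j): row=1 col=4 char='n'
After 10 (h): row=1 col=3 char='o'
After 11 (l): row=1 col=4 char='n'
After 12 (j): row=2 col=4 char='n'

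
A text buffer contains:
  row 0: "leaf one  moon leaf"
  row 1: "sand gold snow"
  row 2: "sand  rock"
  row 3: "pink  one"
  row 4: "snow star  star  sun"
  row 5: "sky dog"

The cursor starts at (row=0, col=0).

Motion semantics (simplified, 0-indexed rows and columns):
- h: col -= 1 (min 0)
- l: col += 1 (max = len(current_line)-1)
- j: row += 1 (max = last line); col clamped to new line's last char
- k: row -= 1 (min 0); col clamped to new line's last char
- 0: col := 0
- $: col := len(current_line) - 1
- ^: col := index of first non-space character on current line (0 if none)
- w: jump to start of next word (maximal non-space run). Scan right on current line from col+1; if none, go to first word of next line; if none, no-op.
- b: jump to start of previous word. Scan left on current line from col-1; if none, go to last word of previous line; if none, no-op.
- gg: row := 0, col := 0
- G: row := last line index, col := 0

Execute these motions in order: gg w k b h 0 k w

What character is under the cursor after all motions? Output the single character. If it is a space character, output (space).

Answer: o

Derivation:
After 1 (gg): row=0 col=0 char='l'
After 2 (w): row=0 col=5 char='o'
After 3 (k): row=0 col=5 char='o'
After 4 (b): row=0 col=0 char='l'
After 5 (h): row=0 col=0 char='l'
After 6 (0): row=0 col=0 char='l'
After 7 (k): row=0 col=0 char='l'
After 8 (w): row=0 col=5 char='o'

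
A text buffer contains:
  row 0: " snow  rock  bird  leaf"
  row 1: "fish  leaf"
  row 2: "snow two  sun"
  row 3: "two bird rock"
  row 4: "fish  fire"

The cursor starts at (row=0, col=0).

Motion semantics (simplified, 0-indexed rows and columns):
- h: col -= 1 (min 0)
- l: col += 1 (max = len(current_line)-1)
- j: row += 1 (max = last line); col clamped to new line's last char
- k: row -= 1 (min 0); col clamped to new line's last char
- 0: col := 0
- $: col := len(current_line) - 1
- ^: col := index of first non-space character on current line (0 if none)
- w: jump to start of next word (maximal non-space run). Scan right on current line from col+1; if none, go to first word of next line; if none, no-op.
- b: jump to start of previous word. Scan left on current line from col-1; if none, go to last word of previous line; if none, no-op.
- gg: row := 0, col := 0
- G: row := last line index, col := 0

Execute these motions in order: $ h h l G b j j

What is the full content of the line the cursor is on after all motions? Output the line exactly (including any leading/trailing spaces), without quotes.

After 1 ($): row=0 col=22 char='f'
After 2 (h): row=0 col=21 char='a'
After 3 (h): row=0 col=20 char='e'
After 4 (l): row=0 col=21 char='a'
After 5 (G): row=4 col=0 char='f'
After 6 (b): row=3 col=9 char='r'
After 7 (j): row=4 col=9 char='e'
After 8 (j): row=4 col=9 char='e'

Answer: fish  fire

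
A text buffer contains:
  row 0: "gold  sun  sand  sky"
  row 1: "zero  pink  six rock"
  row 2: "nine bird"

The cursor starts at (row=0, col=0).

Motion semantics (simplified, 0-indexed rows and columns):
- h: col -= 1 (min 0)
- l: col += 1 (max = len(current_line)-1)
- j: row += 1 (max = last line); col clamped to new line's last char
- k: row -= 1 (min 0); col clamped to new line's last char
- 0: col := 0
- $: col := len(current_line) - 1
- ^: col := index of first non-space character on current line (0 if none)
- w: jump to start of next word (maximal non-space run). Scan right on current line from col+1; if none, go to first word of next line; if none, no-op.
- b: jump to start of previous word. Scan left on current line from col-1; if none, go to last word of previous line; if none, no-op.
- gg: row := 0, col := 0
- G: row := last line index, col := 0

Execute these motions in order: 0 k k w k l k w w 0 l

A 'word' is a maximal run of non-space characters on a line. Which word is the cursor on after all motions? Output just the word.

After 1 (0): row=0 col=0 char='g'
After 2 (k): row=0 col=0 char='g'
After 3 (k): row=0 col=0 char='g'
After 4 (w): row=0 col=6 char='s'
After 5 (k): row=0 col=6 char='s'
After 6 (l): row=0 col=7 char='u'
After 7 (k): row=0 col=7 char='u'
After 8 (w): row=0 col=11 char='s'
After 9 (w): row=0 col=17 char='s'
After 10 (0): row=0 col=0 char='g'
After 11 (l): row=0 col=1 char='o'

Answer: gold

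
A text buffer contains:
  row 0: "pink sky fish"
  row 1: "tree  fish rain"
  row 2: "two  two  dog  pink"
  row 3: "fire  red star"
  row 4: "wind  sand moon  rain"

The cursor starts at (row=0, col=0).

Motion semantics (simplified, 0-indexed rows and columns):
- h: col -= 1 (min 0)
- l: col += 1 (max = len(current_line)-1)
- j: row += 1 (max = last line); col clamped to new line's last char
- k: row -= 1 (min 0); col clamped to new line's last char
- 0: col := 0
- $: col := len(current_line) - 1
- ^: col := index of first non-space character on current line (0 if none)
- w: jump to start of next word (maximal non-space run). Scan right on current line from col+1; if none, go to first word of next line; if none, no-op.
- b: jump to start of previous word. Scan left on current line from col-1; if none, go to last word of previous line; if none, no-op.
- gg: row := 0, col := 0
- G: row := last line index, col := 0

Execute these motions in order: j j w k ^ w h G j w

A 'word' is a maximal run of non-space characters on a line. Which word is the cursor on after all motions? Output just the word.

Answer: sand

Derivation:
After 1 (j): row=1 col=0 char='t'
After 2 (j): row=2 col=0 char='t'
After 3 (w): row=2 col=5 char='t'
After 4 (k): row=1 col=5 char='_'
After 5 (^): row=1 col=0 char='t'
After 6 (w): row=1 col=6 char='f'
After 7 (h): row=1 col=5 char='_'
After 8 (G): row=4 col=0 char='w'
After 9 (j): row=4 col=0 char='w'
After 10 (w): row=4 col=6 char='s'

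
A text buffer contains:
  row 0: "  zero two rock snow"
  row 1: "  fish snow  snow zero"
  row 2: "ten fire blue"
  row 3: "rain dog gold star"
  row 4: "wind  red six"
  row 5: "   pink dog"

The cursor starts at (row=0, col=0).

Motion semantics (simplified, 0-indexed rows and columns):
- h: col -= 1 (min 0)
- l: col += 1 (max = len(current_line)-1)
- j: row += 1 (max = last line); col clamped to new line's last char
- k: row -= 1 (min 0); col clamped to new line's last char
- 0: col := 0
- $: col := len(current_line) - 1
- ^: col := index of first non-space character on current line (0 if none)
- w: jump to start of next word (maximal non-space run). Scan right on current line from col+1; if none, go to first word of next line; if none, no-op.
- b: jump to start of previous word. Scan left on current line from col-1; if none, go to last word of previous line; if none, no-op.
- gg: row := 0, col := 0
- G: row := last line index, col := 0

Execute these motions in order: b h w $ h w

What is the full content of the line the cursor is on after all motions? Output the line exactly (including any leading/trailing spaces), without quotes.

Answer:   fish snow  snow zero

Derivation:
After 1 (b): row=0 col=0 char='_'
After 2 (h): row=0 col=0 char='_'
After 3 (w): row=0 col=2 char='z'
After 4 ($): row=0 col=19 char='w'
After 5 (h): row=0 col=18 char='o'
After 6 (w): row=1 col=2 char='f'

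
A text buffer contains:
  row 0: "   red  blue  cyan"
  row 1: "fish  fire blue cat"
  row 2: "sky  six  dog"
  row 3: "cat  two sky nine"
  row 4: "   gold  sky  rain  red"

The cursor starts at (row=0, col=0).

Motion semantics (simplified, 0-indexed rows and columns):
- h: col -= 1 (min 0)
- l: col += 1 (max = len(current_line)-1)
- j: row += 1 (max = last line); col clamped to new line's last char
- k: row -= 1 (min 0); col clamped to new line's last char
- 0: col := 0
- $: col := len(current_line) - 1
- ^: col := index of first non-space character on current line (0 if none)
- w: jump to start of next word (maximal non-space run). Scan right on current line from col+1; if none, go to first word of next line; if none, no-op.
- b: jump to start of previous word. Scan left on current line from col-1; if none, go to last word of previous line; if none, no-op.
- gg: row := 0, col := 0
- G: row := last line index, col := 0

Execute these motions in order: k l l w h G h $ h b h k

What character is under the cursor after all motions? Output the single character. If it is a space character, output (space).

After 1 (k): row=0 col=0 char='_'
After 2 (l): row=0 col=1 char='_'
After 3 (l): row=0 col=2 char='_'
After 4 (w): row=0 col=3 char='r'
After 5 (h): row=0 col=2 char='_'
After 6 (G): row=4 col=0 char='_'
After 7 (h): row=4 col=0 char='_'
After 8 ($): row=4 col=22 char='d'
After 9 (h): row=4 col=21 char='e'
After 10 (b): row=4 col=20 char='r'
After 11 (h): row=4 col=19 char='_'
After 12 (k): row=3 col=16 char='e'

Answer: e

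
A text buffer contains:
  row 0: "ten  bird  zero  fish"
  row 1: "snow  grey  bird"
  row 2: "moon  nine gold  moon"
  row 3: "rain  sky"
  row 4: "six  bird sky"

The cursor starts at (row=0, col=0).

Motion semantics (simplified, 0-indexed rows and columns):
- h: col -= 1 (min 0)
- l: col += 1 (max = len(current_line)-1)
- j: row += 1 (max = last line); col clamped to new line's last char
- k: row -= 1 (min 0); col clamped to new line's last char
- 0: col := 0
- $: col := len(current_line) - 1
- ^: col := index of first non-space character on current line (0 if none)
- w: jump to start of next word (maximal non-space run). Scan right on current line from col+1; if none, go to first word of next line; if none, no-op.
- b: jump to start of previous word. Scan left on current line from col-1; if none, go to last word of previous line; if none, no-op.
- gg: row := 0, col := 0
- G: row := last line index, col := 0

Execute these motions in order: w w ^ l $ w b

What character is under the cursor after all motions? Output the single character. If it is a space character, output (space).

Answer: f

Derivation:
After 1 (w): row=0 col=5 char='b'
After 2 (w): row=0 col=11 char='z'
After 3 (^): row=0 col=0 char='t'
After 4 (l): row=0 col=1 char='e'
After 5 ($): row=0 col=20 char='h'
After 6 (w): row=1 col=0 char='s'
After 7 (b): row=0 col=17 char='f'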